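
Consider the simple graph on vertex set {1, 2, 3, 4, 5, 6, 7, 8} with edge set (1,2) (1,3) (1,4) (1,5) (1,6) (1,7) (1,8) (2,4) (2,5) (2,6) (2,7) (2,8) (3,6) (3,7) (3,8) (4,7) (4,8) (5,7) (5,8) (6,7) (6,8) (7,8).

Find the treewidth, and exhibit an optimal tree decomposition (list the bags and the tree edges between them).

The largest bag has 5 vertices, giving width 4; this decomposition certifies tw(G) ≤ 4. For the lower bound, the 5 vertices {1, 2, 4, 7, 8} are pairwise adjacent, and any tree decomposition puts a clique entirely inside one bag — forcing width ≥ 4. The upper and lower bounds meet at 4, so that is the treewidth.

Treewidth 4.
Bags: B1 = {1, 2, 5, 7, 8}  B2 = {1, 2, 6, 7, 8}  B3 = {1, 3, 6, 7, 8}  B4 = {1, 2, 4, 7, 8}
Tree: B1–B2, B2–B3, B1–B4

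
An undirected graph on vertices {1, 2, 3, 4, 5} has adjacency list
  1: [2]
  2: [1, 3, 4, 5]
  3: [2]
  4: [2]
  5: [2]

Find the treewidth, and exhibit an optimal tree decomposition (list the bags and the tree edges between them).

The largest bag has 2 vertices, giving width 1; this decomposition certifies tw(G) ≤ 1. Any graph with an edge has treewidth ≥ 1, and G has the edge 5–2. The upper and lower bounds meet at 1, so that is the treewidth.

Treewidth 1.
One optimal decomposition is:
Bags: B1 = {2, 5}  B2 = {2, 4}  B3 = {2, 3}  B4 = {1, 2}
Tree: B1–B2, B2–B3, B2–B4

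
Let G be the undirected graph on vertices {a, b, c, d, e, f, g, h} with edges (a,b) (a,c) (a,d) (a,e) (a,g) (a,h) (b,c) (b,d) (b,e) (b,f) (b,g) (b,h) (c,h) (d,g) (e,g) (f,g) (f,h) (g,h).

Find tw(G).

3

A width-3 tree decomposition is:
Bags: B1 = {a, b, d, g}  B2 = {a, b, g, h}  B3 = {a, b, c, h}  B4 = {b, f, g, h}  B5 = {a, b, e, g}
Tree: B1–B2, B2–B3, B2–B4, B2–B5
Each bag holds 4 vertices, so the decomposition has width 3, which upper-bounds the treewidth. On the other hand G contains the 4-clique {a, b, d, g}. A clique must lie in a single bag of any decomposition, so no decomposition can have width below 3. The upper and lower bounds meet at 3, so that is the treewidth.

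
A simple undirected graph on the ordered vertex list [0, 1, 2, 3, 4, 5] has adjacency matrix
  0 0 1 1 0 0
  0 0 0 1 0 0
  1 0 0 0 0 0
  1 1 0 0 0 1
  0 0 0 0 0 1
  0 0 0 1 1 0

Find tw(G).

1

A width-1 tree decomposition is:
Bags: B1 = {3, 5}  B2 = {0, 3}  B3 = {0, 2}  B4 = {4, 5}  B5 = {1, 3}
Tree: B1–B2, B2–B3, B1–B4, B2–B5
The largest bag has 2 vertices, giving width 1; this decomposition certifies tw(G) ≤ 1. Since G has at least one edge (e.g. 3–5), it is not an edgeless graph, so tw(G) ≥ 1. Hence tw(G) = 1 exactly.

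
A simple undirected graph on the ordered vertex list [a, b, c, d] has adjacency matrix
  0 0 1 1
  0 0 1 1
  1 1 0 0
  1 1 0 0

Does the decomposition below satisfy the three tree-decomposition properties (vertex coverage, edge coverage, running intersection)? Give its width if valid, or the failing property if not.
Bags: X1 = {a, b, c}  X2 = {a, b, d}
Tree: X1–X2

Yes; width 2.

Vertex coverage: the bags together contain {a, b, c, d}, the full vertex set. Edge coverage: each edge of G has both endpoints in at least one bag. Running intersection: for every vertex, the bags containing it form a connected subtree. All three properties hold, so this is a valid tree decomposition of width max|bag| − 1 = 2, and hence tw(G) ≤ 2.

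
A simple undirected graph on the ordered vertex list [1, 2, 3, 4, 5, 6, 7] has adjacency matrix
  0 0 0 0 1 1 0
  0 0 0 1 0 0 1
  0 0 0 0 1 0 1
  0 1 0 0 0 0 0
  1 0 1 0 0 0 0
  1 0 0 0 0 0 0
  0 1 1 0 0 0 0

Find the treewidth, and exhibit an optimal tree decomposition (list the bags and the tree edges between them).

Treewidth 1.
Bags: B1 = {2, 4}  B2 = {2, 7}  B3 = {3, 7}  B4 = {3, 5}  B5 = {1, 5}  B6 = {1, 6}
Tree: B1–B2, B2–B3, B3–B4, B4–B5, B5–B6

Each bag holds 2 vertices, so the decomposition has width 1, which upper-bounds the treewidth. G has an edge, so its treewidth is at least 1. The upper and lower bounds meet at 1, so that is the treewidth.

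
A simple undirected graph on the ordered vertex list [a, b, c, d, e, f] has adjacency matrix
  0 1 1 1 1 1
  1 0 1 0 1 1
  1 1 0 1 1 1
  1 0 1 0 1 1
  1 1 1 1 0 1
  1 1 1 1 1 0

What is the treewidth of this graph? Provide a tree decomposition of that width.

Treewidth 4.
One optimal decomposition is:
Bags: B1 = {a, c, d, e, f}  B2 = {a, b, c, e, f}
Tree: B1–B2

The largest bag has 5 vertices, giving width 4; this decomposition certifies tw(G) ≤ 4. Conversely, {a, c, d, e, f} is a clique of size 5, and the vertices of any clique must share a bag in every tree decomposition; so some bag has ≥ 5 vertices and tw(G) ≥ 4. The upper and lower bounds meet at 4, so that is the treewidth.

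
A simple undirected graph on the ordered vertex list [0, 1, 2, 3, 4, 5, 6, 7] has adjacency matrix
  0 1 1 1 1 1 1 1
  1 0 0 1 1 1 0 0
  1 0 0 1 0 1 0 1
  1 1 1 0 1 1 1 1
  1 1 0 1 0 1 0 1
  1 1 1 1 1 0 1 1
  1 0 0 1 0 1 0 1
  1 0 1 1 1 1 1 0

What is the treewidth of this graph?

4

A width-4 tree decomposition is:
Bags: B1 = {0, 3, 4, 5, 7}  B2 = {0, 1, 3, 4, 5}  B3 = {0, 3, 5, 6, 7}  B4 = {0, 2, 3, 5, 7}
Tree: B1–B2, B1–B3, B3–B4
Each bag holds 5 vertices, so the decomposition has width 4, which upper-bounds the treewidth. For the lower bound, the 5 vertices {0, 1, 3, 4, 5} are pairwise adjacent, and any tree decomposition puts a clique entirely inside one bag — forcing width ≥ 4. Combining the bounds, tw(G) = 4.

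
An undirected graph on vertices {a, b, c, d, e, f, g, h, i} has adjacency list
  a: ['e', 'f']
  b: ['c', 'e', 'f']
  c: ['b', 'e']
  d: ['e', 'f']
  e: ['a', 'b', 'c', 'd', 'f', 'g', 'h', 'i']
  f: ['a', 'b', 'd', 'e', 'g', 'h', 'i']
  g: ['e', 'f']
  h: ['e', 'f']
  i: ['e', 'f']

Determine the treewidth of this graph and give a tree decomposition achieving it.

Every bag has size at most 3, so the width is 3 − 1 = 2 and tw(G) ≤ 2. Conversely, {b, c, e} is a clique of size 3, and the vertices of any clique must share a bag in every tree decomposition; so some bag has ≥ 3 vertices and tw(G) ≥ 2. Hence tw(G) = 2 exactly.

Treewidth 2.
Bags: B1 = {e, f, g}  B2 = {e, f, i}  B3 = {b, e, f}  B4 = {a, e, f}  B5 = {b, c, e}  B6 = {e, f, h}  B7 = {d, e, f}
Tree: B1–B2, B1–B3, B2–B4, B3–B5, B4–B6, B4–B7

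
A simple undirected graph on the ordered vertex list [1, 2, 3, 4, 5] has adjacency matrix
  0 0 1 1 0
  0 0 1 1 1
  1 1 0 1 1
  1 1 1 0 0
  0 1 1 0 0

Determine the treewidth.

2

A width-2 tree decomposition is:
Bags: B1 = {2, 3, 4}  B2 = {2, 3, 5}  B3 = {1, 3, 4}
Tree: B1–B2, B1–B3
Each bag holds 3 vertices, so the decomposition has width 2, which upper-bounds the treewidth. For the lower bound, the 3 vertices {1, 3, 4} are pairwise adjacent, and any tree decomposition puts a clique entirely inside one bag — forcing width ≥ 2. Therefore the treewidth is 2.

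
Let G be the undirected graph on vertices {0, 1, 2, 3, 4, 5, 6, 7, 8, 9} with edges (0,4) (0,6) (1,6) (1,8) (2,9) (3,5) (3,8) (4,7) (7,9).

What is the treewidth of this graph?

A width-1 tree decomposition is:
Bags: B1 = {3, 5}  B2 = {3, 8}  B3 = {1, 8}  B4 = {1, 6}  B5 = {0, 6}  B6 = {0, 4}  B7 = {4, 7}  B8 = {7, 9}  B9 = {2, 9}
Tree: B1–B2, B2–B3, B3–B4, B4–B5, B5–B6, B6–B7, B7–B8, B8–B9
Every bag has size at most 2, so the width is 2 − 1 = 1 and tw(G) ≤ 1. Since G has at least one edge (e.g. 5–3), it is not an edgeless graph, so tw(G) ≥ 1. Therefore the treewidth is 1.

1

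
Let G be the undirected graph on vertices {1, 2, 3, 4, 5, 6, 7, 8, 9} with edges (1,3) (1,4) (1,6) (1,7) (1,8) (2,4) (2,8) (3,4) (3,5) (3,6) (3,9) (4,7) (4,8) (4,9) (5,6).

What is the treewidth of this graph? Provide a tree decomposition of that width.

Treewidth 2.
Bags: B1 = {1, 3, 4}  B2 = {3, 4, 9}  B3 = {1, 3, 6}  B4 = {1, 4, 8}  B5 = {3, 5, 6}  B6 = {1, 4, 7}  B7 = {2, 4, 8}
Tree: B1–B2, B1–B3, B1–B4, B3–B5, B4–B6, B4–B7

The largest bag has 3 vertices, giving width 2; this decomposition certifies tw(G) ≤ 2. On the other hand G contains the 3-clique {1, 4, 8}. A clique must lie in a single bag of any decomposition, so no decomposition can have width below 2. Therefore the treewidth is 2.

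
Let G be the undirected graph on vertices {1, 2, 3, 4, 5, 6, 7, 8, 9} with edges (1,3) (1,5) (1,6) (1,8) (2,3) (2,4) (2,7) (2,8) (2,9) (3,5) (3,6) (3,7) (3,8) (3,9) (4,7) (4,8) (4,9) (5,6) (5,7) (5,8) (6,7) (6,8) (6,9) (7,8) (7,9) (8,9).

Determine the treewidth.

4

A width-4 tree decomposition is:
Bags: B1 = {2, 4, 7, 8, 9}  B2 = {2, 3, 7, 8, 9}  B3 = {3, 6, 7, 8, 9}  B4 = {3, 5, 6, 7, 8}  B5 = {1, 3, 5, 6, 8}
Tree: B1–B2, B2–B3, B3–B4, B4–B5
Every bag has size at most 5, so the width is 5 − 1 = 4 and tw(G) ≤ 4. On the other hand G contains the 5-clique {2, 3, 7, 8, 9}. A clique must lie in a single bag of any decomposition, so no decomposition can have width below 4. Hence tw(G) = 4 exactly.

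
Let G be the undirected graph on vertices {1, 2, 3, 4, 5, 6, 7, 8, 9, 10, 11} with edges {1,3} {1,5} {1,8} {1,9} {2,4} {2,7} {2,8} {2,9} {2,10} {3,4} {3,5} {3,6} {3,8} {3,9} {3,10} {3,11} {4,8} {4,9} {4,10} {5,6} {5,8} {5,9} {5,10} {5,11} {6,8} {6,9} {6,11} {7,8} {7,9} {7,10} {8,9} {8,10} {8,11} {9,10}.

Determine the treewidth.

A width-4 tree decomposition is:
Bags: B1 = {2, 4, 8, 9, 10}  B2 = {3, 4, 8, 9, 10}  B3 = {3, 5, 8, 9, 10}  B4 = {3, 5, 6, 8, 9}  B5 = {2, 7, 8, 9, 10}  B6 = {3, 5, 6, 8, 11}  B7 = {1, 3, 5, 8, 9}
Tree: B1–B2, B2–B3, B3–B4, B1–B5, B4–B6, B4–B7
The largest bag has 5 vertices, giving width 4; this decomposition certifies tw(G) ≤ 4. On the other hand G contains the 5-clique {2, 4, 8, 9, 10}. A clique must lie in a single bag of any decomposition, so no decomposition can have width below 4. The upper and lower bounds meet at 4, so that is the treewidth.

4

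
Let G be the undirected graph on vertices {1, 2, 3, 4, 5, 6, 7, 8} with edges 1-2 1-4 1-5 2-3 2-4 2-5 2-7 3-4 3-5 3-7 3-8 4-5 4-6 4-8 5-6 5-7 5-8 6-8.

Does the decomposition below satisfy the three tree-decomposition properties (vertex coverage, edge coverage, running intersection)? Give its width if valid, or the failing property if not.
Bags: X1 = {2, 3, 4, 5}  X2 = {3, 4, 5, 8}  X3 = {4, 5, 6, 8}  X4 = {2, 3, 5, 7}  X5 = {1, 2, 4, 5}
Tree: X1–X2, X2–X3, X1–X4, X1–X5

Every vertex of G appears in some bag (union = {1, 2, 3, 4, 5, 6, 7, 8}); every edge is covered by a bag; and for each vertex v the set of bags containing v is connected in the bag tree. The decomposition is therefore valid. The largest bag has 4 vertices, so the width is 3.

Yes; width 3.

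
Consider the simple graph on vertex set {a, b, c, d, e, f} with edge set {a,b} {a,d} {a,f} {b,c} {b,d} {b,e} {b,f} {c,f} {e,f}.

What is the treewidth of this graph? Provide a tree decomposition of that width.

Treewidth 2.
One such decomposition:
Bags: B1 = {b, c, f}  B2 = {a, b, f}  B3 = {b, e, f}  B4 = {a, b, d}
Tree: B1–B2, B1–B3, B2–B4

Each bag holds 3 vertices, so the decomposition has width 2, which upper-bounds the treewidth. Conversely, {a, b, d} is a clique of size 3, and the vertices of any clique must share a bag in every tree decomposition; so some bag has ≥ 3 vertices and tw(G) ≥ 2. Combining the bounds, tw(G) = 2.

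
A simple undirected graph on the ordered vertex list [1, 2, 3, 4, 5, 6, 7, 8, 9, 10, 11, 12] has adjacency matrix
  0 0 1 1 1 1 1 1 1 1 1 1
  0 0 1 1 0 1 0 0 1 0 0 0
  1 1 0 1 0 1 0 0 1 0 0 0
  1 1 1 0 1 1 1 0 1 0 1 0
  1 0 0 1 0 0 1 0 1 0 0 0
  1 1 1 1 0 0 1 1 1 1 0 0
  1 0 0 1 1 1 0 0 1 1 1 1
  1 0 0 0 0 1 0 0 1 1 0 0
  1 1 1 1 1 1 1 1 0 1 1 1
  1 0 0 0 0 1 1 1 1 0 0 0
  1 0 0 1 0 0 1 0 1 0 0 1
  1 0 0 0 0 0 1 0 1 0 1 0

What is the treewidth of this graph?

4

A width-4 tree decomposition is:
Bags: B1 = {1, 6, 7, 9, 10}  B2 = {1, 4, 6, 7, 9}  B3 = {1, 4, 5, 7, 9}  B4 = {1, 3, 4, 6, 9}  B5 = {2, 3, 4, 6, 9}  B6 = {1, 6, 8, 9, 10}  B7 = {1, 4, 7, 9, 11}  B8 = {1, 7, 9, 11, 12}
Tree: B1–B2, B2–B3, B2–B4, B4–B5, B1–B6, B2–B7, B7–B8
Every bag has size at most 5, so the width is 5 − 1 = 4 and tw(G) ≤ 4. Conversely, {1, 6, 8, 9, 10} is a clique of size 5, and the vertices of any clique must share a bag in every tree decomposition; so some bag has ≥ 5 vertices and tw(G) ≥ 4. Therefore the treewidth is 4.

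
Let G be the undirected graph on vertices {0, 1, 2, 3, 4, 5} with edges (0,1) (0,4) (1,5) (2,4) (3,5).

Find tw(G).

1

A width-1 tree decomposition is:
Bags: B1 = {2, 4}  B2 = {0, 4}  B3 = {0, 1}  B4 = {1, 5}  B5 = {3, 5}
Tree: B1–B2, B2–B3, B3–B4, B4–B5
Every bag has size at most 2, so the width is 2 − 1 = 1 and tw(G) ≤ 1. G has an edge, so its treewidth is at least 1. Combining the bounds, tw(G) = 1.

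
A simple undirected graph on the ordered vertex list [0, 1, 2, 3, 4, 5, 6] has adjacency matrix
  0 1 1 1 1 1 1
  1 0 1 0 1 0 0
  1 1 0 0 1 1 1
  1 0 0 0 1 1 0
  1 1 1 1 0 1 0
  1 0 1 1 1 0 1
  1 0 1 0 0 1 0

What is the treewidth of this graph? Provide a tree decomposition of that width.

Treewidth 3.
One optimal decomposition is:
Bags: B1 = {0, 2, 4, 5}  B2 = {0, 2, 5, 6}  B3 = {0, 1, 2, 4}  B4 = {0, 3, 4, 5}
Tree: B1–B2, B1–B3, B1–B4

Each bag holds 4 vertices, so the decomposition has width 3, which upper-bounds the treewidth. Conversely, {0, 1, 2, 4} is a clique of size 4, and the vertices of any clique must share a bag in every tree decomposition; so some bag has ≥ 4 vertices and tw(G) ≥ 3. The upper and lower bounds meet at 3, so that is the treewidth.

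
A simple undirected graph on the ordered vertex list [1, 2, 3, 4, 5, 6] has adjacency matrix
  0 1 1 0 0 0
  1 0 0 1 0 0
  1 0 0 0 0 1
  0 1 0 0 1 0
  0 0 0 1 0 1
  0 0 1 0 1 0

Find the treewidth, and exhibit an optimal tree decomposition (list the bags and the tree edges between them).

Each bag holds 3 vertices, so the decomposition has width 2, which upper-bounds the treewidth. For the lower bound, G contains the cycle 2–4–5–6–3–1–2, so G is not a forest; only forests have treewidth ≤ 1, hence tw(G) ≥ 2. Therefore the treewidth is 2.

Treewidth 2.
One such decomposition:
Bags: B1 = {2, 4, 5}  B2 = {2, 5, 6}  B3 = {2, 3, 6}  B4 = {1, 2, 3}
Tree: B1–B2, B2–B3, B3–B4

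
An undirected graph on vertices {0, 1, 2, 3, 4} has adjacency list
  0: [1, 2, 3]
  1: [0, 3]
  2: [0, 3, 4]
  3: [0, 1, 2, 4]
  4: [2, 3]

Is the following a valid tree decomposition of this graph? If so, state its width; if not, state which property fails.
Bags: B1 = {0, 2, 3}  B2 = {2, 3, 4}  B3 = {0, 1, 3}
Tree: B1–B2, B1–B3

Vertex coverage: the bags together contain {0, 1, 2, 3, 4}, the full vertex set. Edge coverage: each edge of G has both endpoints in at least one bag. Running intersection: for every vertex, the bags containing it form a connected subtree. All three properties hold, so this is a valid tree decomposition of width max|bag| − 1 = 2, and hence tw(G) ≤ 2.

Yes; width 2.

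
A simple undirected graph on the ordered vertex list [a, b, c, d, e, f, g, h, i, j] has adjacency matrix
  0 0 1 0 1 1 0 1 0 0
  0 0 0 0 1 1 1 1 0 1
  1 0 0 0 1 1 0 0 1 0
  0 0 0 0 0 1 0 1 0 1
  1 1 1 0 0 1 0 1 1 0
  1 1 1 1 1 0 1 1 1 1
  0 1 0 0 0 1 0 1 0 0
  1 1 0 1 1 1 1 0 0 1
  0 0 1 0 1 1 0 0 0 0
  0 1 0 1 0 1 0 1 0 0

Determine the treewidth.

A width-3 tree decomposition is:
Bags: B1 = {a, e, f, h}  B2 = {a, c, e, f}  B3 = {b, e, f, h}  B4 = {b, f, h, j}  B5 = {c, e, f, i}  B6 = {b, f, g, h}  B7 = {d, f, h, j}
Tree: B1–B2, B1–B3, B3–B4, B2–B5, B4–B6, B4–B7
The largest bag has 4 vertices, giving width 3; this decomposition certifies tw(G) ≤ 3. For the lower bound, the 4 vertices {d, f, h, j} are pairwise adjacent, and any tree decomposition puts a clique entirely inside one bag — forcing width ≥ 3. Therefore the treewidth is 3.

3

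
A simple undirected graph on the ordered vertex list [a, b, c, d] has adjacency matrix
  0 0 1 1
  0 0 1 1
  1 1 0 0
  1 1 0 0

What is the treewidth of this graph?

A width-2 tree decomposition is:
Bags: B1 = {a, b, c}  B2 = {a, b, d}
Tree: B1–B2
Every bag has size at most 3, so the width is 3 − 1 = 2 and tw(G) ≤ 2. The edges a–c–b–d–a form a cycle, so G is not a tree and its treewidth is at least 2. Hence tw(G) = 2 exactly.

2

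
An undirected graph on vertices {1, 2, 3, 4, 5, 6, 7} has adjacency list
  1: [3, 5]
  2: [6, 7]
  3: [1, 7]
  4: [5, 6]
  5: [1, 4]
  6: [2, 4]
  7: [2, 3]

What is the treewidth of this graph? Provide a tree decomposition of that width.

The largest bag has 3 vertices, giving width 2; this decomposition certifies tw(G) ≤ 2. For the lower bound, G contains the cycle 3–1–5–4–6–2–7–3, so G is not a forest; only forests have treewidth ≤ 1, hence tw(G) ≥ 2. Therefore the treewidth is 2.

Treewidth 2.
One optimal decomposition is:
Bags: B1 = {1, 3, 5}  B2 = {3, 4, 5}  B3 = {3, 4, 6}  B4 = {2, 3, 6}  B5 = {2, 3, 7}
Tree: B1–B2, B2–B3, B3–B4, B4–B5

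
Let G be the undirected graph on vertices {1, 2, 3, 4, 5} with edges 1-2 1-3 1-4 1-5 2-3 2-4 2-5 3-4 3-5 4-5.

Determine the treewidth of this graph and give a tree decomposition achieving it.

Treewidth 4.
Bags: B1 = {1, 2, 3, 4, 5}
Tree: (single bag)

A single bag containing all 5 vertices is trivially a valid decomposition of width 4. On the other hand G contains the 5-clique {1, 2, 3, 4, 5}. A clique must lie in a single bag of any decomposition, so no decomposition can have width below 4. Hence tw(G) = 4 exactly.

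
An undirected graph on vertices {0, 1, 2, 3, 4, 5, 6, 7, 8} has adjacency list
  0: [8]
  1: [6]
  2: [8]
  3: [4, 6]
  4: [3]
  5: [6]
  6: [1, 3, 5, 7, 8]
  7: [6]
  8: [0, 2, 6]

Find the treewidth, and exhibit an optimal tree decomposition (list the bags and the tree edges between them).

Treewidth 1.
One optimal decomposition is:
Bags: B1 = {1, 6}  B2 = {6, 8}  B3 = {0, 8}  B4 = {3, 6}  B5 = {2, 8}  B6 = {6, 7}  B7 = {3, 4}  B8 = {5, 6}
Tree: B1–B2, B2–B3, B1–B4, B3–B5, B1–B6, B4–B7, B1–B8

The largest bag has 2 vertices, giving width 1; this decomposition certifies tw(G) ≤ 1. G has an edge, so its treewidth is at least 1. The upper and lower bounds meet at 1, so that is the treewidth.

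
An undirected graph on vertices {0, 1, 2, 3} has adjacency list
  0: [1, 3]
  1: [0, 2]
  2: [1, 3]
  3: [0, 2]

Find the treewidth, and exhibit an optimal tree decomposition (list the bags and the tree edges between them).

Treewidth 2.
Bags: B1 = {0, 2, 3}  B2 = {0, 1, 2}
Tree: B1–B2

Each bag holds 3 vertices, so the decomposition has width 2, which upper-bounds the treewidth. For the lower bound, G contains the cycle 0–3–2–1–0, so G is not a forest; only forests have treewidth ≤ 1, hence tw(G) ≥ 2. Combining the bounds, tw(G) = 2.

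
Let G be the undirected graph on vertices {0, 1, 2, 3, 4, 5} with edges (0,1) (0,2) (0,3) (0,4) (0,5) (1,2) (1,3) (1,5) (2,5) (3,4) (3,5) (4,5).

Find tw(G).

A width-3 tree decomposition is:
Bags: B1 = {0, 1, 3, 5}  B2 = {0, 3, 4, 5}  B3 = {0, 1, 2, 5}
Tree: B1–B2, B1–B3
Every bag has size at most 4, so the width is 4 − 1 = 3 and tw(G) ≤ 3. For the lower bound, the 4 vertices {0, 1, 2, 5} are pairwise adjacent, and any tree decomposition puts a clique entirely inside one bag — forcing width ≥ 3. The upper and lower bounds meet at 3, so that is the treewidth.

3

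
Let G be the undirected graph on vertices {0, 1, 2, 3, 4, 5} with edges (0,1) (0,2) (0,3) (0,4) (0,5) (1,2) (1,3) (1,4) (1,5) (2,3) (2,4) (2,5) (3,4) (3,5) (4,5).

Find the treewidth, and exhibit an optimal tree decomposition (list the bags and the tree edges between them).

A single bag containing all 6 vertices is trivially a valid decomposition of width 5. On the other hand G contains the 6-clique {0, 1, 2, 3, 4, 5}. A clique must lie in a single bag of any decomposition, so no decomposition can have width below 5. Therefore the treewidth is 5.

Treewidth 5.
One such decomposition:
Bags: B1 = {0, 1, 2, 3, 4, 5}
Tree: (single bag)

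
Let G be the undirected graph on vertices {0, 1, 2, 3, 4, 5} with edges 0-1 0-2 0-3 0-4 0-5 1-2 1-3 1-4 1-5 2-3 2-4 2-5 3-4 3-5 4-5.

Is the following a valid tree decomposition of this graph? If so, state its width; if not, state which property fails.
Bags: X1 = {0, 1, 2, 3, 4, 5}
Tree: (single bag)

Yes; width 5.

Checking the three conditions: (i) the bags cover all of {0, 1, 2, 3, 4, 5}; (ii) for each edge, some bag contains both endpoints; (iii) the bags containing any fixed vertex form a subtree. All hold, so the decomposition is valid with width 6 − 1 = 5.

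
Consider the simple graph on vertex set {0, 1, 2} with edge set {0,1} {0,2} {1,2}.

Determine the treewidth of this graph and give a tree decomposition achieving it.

Treewidth 2.
Bags: B1 = {0, 1, 2}
Tree: (single bag)

With just one bag of size 3, the width is 3 − 1 = 2, so tw(G) ≤ 2. For the lower bound, the 3 vertices {0, 1, 2} are pairwise adjacent, and any tree decomposition puts a clique entirely inside one bag — forcing width ≥ 2. The upper and lower bounds meet at 2, so that is the treewidth.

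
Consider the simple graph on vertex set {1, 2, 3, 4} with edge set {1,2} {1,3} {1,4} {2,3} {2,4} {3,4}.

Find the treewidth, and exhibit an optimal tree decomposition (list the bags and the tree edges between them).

With just one bag of size 4, the width is 4 − 1 = 3, so tw(G) ≤ 3. Conversely, {1, 2, 3, 4} is a clique of size 4, and the vertices of any clique must share a bag in every tree decomposition; so some bag has ≥ 4 vertices and tw(G) ≥ 3. Combining the bounds, tw(G) = 3.

Treewidth 3.
Bags: B1 = {1, 2, 3, 4}
Tree: (single bag)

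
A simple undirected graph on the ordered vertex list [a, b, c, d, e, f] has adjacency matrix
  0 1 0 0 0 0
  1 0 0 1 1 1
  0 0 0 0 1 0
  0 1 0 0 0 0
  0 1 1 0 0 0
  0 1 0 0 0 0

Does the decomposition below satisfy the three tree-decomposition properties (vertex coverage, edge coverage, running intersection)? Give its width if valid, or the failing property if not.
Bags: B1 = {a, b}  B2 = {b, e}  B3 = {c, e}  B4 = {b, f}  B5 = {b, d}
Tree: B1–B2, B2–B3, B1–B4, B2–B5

Yes; width 1.

Every vertex of G appears in some bag (union = {a, b, c, d, e, f}); every edge is covered by a bag; and for each vertex v the set of bags containing v is connected in the bag tree. The decomposition is therefore valid. The largest bag has 2 vertices, so the width is 1.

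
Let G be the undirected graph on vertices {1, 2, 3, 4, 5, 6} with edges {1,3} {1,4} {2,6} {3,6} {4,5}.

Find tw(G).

A width-1 tree decomposition is:
Bags: B1 = {2, 6}  B2 = {3, 6}  B3 = {1, 3}  B4 = {1, 4}  B5 = {4, 5}
Tree: B1–B2, B2–B3, B3–B4, B4–B5
Every bag has size at most 2, so the width is 2 − 1 = 1 and tw(G) ≤ 1. G has an edge, so its treewidth is at least 1. Hence tw(G) = 1 exactly.

1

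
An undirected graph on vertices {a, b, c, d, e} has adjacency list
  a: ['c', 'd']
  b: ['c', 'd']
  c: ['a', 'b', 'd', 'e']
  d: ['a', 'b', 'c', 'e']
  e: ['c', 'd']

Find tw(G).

A width-2 tree decomposition is:
Bags: B1 = {b, c, d}  B2 = {c, d, e}  B3 = {a, c, d}
Tree: B1–B2, B2–B3
The largest bag has 3 vertices, giving width 2; this decomposition certifies tw(G) ≤ 2. For the lower bound, the 3 vertices {c, d, e} are pairwise adjacent, and any tree decomposition puts a clique entirely inside one bag — forcing width ≥ 2. Hence tw(G) = 2 exactly.

2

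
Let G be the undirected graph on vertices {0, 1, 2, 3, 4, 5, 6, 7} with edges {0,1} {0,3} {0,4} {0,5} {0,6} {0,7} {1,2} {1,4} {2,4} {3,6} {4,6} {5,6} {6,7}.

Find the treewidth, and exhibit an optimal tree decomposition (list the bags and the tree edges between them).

The largest bag has 3 vertices, giving width 2; this decomposition certifies tw(G) ≤ 2. For the lower bound, the 3 vertices {0, 1, 4} are pairwise adjacent, and any tree decomposition puts a clique entirely inside one bag — forcing width ≥ 2. Combining the bounds, tw(G) = 2.

Treewidth 2.
One optimal decomposition is:
Bags: B1 = {0, 1, 4}  B2 = {0, 4, 6}  B3 = {0, 6, 7}  B4 = {0, 5, 6}  B5 = {1, 2, 4}  B6 = {0, 3, 6}
Tree: B1–B2, B2–B3, B2–B4, B1–B5, B4–B6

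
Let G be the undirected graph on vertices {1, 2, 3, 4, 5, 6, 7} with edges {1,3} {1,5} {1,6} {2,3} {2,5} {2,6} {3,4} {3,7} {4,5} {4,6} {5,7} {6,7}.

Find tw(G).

A width-3 tree decomposition is:
Bags: B1 = {2, 3, 5, 6}  B2 = {3, 4, 5, 6}  B3 = {1, 3, 5, 6}  B4 = {3, 5, 6, 7}
Tree: B1–B2, B2–B3, B3–B4
Each bag holds 4 vertices, so the decomposition has width 3, which upper-bounds the treewidth. For the lower bound: the 4 vertex sets {2,5}, {4,6}, {3}, {1} are disjoint, each induces a connected subgraph, and every pair is joined by at least one edge of G. Contracting each set to a single vertex therefore yields K_{4} as a minor, and since treewidth is minor-monotone, tw(G) ≥ tw(K_{4}) = 3. Combining the bounds, tw(G) = 3.

3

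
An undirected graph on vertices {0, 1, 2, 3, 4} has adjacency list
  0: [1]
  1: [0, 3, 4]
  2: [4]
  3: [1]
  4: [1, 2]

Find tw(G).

A width-1 tree decomposition is:
Bags: B1 = {1, 3}  B2 = {0, 1}  B3 = {1, 4}  B4 = {2, 4}
Tree: B1–B2, B1–B3, B3–B4
Every bag has size at most 2, so the width is 2 − 1 = 1 and tw(G) ≤ 1. Since G has at least one edge (e.g. 3–1), it is not an edgeless graph, so tw(G) ≥ 1. Hence tw(G) = 1 exactly.

1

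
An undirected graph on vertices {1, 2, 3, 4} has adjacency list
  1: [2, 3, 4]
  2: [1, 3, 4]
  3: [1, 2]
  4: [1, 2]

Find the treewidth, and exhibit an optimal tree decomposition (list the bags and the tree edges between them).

The largest bag has 3 vertices, giving width 2; this decomposition certifies tw(G) ≤ 2. On the other hand G contains the 3-clique {1, 2, 3}. A clique must lie in a single bag of any decomposition, so no decomposition can have width below 2. The upper and lower bounds meet at 2, so that is the treewidth.

Treewidth 2.
One optimal decomposition is:
Bags: B1 = {1, 2, 3}  B2 = {1, 2, 4}
Tree: B1–B2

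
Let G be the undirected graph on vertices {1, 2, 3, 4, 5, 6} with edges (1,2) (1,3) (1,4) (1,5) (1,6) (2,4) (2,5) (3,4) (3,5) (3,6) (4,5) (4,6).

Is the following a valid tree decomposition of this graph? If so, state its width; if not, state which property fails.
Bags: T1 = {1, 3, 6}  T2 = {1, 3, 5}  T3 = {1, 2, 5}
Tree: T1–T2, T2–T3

A tree decomposition must satisfy three properties: every vertex lies in some bag; for every edge, both endpoints lie together in some bag; and for every vertex, the bags containing it form a connected subtree. Here vertex 4 appears in no bag, so the decomposition is invalid.

No — vertex 4 appears in no bag.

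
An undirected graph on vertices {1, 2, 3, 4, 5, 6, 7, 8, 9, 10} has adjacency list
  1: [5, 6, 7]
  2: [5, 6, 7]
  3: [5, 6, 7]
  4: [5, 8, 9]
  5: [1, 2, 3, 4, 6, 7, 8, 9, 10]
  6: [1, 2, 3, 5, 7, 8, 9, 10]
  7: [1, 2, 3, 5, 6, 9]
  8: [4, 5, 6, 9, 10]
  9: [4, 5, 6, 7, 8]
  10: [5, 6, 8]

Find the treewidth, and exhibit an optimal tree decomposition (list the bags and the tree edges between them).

Treewidth 3.
One such decomposition:
Bags: B1 = {3, 5, 6, 7}  B2 = {5, 6, 7, 9}  B3 = {5, 6, 8, 9}  B4 = {2, 5, 6, 7}  B5 = {5, 6, 8, 10}  B6 = {1, 5, 6, 7}  B7 = {4, 5, 8, 9}
Tree: B1–B2, B2–B3, B2–B4, B3–B5, B2–B6, B3–B7

The largest bag has 4 vertices, giving width 3; this decomposition certifies tw(G) ≤ 3. For the lower bound, the 4 vertices {4, 5, 8, 9} are pairwise adjacent, and any tree decomposition puts a clique entirely inside one bag — forcing width ≥ 3. Hence tw(G) = 3 exactly.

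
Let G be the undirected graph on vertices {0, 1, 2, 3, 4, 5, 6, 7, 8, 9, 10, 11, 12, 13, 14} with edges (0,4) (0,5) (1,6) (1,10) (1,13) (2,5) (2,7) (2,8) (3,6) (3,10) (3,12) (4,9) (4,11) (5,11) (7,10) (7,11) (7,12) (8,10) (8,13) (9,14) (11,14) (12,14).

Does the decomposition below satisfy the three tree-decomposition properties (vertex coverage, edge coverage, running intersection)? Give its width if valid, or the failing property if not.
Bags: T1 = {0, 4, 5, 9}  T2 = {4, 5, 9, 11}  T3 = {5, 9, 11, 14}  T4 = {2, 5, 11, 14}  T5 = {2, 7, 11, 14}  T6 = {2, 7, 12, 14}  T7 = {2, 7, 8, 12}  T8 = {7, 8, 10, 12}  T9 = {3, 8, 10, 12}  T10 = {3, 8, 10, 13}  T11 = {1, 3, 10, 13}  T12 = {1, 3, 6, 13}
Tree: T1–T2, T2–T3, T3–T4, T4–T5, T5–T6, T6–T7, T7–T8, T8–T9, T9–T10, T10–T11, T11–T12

Yes; width 3.

Checking the three conditions: (i) the bags cover all of {0, 1, 2, 3, 4, 5, 6, 7, 8, 9, 10, 11, 12, 13, 14}; (ii) for each edge, some bag contains both endpoints; (iii) the bags containing any fixed vertex form a subtree. All hold, so the decomposition is valid with width 4 − 1 = 3.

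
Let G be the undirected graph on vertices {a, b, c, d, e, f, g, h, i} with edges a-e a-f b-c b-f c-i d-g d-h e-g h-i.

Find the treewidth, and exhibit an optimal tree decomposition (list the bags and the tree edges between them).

Every bag has size at most 3, so the width is 3 − 1 = 2 and tw(G) ≤ 2. For the lower bound, G contains the cycle e–g–d–h–i–c–b–f–a–e, so G is not a forest; only forests have treewidth ≤ 1, hence tw(G) ≥ 2. The upper and lower bounds meet at 2, so that is the treewidth.

Treewidth 2.
One optimal decomposition is:
Bags: B1 = {d, e, g}  B2 = {d, e, h}  B3 = {e, h, i}  B4 = {c, e, i}  B5 = {b, c, e}  B6 = {b, e, f}  B7 = {a, e, f}
Tree: B1–B2, B2–B3, B3–B4, B4–B5, B5–B6, B6–B7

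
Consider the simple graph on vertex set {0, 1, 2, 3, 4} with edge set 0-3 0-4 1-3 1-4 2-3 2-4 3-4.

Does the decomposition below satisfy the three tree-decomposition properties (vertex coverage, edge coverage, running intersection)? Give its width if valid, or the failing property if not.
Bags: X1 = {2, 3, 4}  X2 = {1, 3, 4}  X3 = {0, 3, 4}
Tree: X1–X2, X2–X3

Every vertex of G appears in some bag (union = {0, 1, 2, 3, 4}); every edge is covered by a bag; and for each vertex v the set of bags containing v is connected in the bag tree. The decomposition is therefore valid. The largest bag has 3 vertices, so the width is 2.

Yes; width 2.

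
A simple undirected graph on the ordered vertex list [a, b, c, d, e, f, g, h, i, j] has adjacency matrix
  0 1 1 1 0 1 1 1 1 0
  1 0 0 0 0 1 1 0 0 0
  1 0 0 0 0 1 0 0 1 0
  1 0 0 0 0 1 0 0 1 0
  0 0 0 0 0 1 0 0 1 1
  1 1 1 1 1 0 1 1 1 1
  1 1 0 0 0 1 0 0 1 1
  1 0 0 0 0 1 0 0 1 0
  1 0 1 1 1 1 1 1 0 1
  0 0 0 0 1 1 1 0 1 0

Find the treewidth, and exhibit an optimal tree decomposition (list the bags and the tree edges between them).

Treewidth 3.
Bags: B1 = {a, f, g, i}  B2 = {a, c, f, i}  B3 = {f, g, i, j}  B4 = {a, f, h, i}  B5 = {a, b, f, g}  B6 = {e, f, i, j}  B7 = {a, d, f, i}
Tree: B1–B2, B1–B3, B1–B4, B1–B5, B3–B6, B1–B7

Every bag has size at most 4, so the width is 4 − 1 = 3 and tw(G) ≤ 3. For the lower bound, the 4 vertices {a, b, f, g} are pairwise adjacent, and any tree decomposition puts a clique entirely inside one bag — forcing width ≥ 3. Combining the bounds, tw(G) = 3.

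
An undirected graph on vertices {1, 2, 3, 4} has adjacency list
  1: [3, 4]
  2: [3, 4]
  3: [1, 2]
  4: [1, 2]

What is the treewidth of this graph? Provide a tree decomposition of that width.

Each bag holds 3 vertices, so the decomposition has width 2, which upper-bounds the treewidth. Since 4–2–3–1–4 is a cycle in G, G is not acyclic. Forests are exactly the graphs of treewidth ≤ 1, so tw(G) ≥ 2. Combining the bounds, tw(G) = 2.

Treewidth 2.
Bags: B1 = {2, 3, 4}  B2 = {1, 3, 4}
Tree: B1–B2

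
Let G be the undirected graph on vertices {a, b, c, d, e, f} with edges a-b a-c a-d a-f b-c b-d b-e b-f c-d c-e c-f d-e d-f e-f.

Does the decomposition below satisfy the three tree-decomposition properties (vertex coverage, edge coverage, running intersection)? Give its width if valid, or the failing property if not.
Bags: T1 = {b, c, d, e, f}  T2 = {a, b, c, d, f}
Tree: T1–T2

Checking the three conditions: (i) the bags cover all of {a, b, c, d, e, f}; (ii) for each edge, some bag contains both endpoints; (iii) the bags containing any fixed vertex form a subtree. All hold, so the decomposition is valid with width 5 − 1 = 4.

Yes; width 4.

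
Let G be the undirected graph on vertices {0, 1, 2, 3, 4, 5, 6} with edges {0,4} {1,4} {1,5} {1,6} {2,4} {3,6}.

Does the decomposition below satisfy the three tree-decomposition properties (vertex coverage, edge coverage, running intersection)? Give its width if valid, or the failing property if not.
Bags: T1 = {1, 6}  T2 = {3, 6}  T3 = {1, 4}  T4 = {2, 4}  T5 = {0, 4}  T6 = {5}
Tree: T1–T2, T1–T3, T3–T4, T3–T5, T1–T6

A tree decomposition must satisfy three properties: every vertex lies in some bag; for every edge, both endpoints lie together in some bag; and for every vertex, the bags containing it form a connected subtree. Here edge (1,5) lies in no bag, so the decomposition is invalid.

No — edge (1,5) lies in no bag.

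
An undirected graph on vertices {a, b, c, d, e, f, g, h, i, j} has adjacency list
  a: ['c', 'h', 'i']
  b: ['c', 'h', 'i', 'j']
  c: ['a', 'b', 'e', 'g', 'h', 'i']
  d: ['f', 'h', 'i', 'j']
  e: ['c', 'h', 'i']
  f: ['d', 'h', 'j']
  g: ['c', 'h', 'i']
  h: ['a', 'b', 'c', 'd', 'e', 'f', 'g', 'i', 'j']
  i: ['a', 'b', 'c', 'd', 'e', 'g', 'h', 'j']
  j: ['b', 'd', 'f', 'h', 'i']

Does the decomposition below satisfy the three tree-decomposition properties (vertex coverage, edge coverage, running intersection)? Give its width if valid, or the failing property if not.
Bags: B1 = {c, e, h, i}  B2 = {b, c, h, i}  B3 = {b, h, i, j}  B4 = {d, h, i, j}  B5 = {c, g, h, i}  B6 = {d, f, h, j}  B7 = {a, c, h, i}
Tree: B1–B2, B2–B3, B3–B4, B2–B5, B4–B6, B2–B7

Yes; width 3.

Every vertex of G appears in some bag (union = {a, b, c, d, e, f, g, h, i, j}); every edge is covered by a bag; and for each vertex v the set of bags containing v is connected in the bag tree. The decomposition is therefore valid. The largest bag has 4 vertices, so the width is 3.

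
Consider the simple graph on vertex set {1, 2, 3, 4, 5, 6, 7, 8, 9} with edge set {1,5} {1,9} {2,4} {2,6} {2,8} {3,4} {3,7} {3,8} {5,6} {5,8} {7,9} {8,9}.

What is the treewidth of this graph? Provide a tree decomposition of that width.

Treewidth 3.
Bags: B1 = {2, 4, 5, 6}  B2 = {2, 4, 5, 8}  B3 = {3, 4, 5, 8}  B4 = {1, 3, 5, 8}  B5 = {1, 3, 8, 9}  B6 = {1, 3, 7, 9}
Tree: B1–B2, B2–B3, B3–B4, B4–B5, B5–B6

Each bag holds 4 vertices, so the decomposition has width 3, which upper-bounds the treewidth. For the lower bound: the 4 vertex sets {2,4,6}, {5}, {8}, {1,3,7,9} are disjoint, each induces a connected subgraph, and every pair is joined by at least one edge of G. Contracting each set to a single vertex therefore yields K_{4} as a minor, and since treewidth is minor-monotone, tw(G) ≥ tw(K_{4}) = 3. Therefore the treewidth is 3.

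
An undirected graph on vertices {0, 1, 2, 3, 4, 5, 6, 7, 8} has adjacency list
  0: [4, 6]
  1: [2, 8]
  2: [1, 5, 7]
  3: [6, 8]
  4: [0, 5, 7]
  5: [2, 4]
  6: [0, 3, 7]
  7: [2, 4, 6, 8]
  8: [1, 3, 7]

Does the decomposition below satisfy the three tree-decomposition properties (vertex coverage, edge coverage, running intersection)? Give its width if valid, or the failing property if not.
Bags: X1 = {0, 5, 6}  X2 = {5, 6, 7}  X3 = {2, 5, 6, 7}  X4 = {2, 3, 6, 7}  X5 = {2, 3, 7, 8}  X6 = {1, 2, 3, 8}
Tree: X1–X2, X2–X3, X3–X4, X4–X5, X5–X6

No — vertex 4 appears in no bag.

A tree decomposition must satisfy three properties: every vertex lies in some bag; for every edge, both endpoints lie together in some bag; and for every vertex, the bags containing it form a connected subtree. Here vertex 4 appears in no bag, so the decomposition is invalid.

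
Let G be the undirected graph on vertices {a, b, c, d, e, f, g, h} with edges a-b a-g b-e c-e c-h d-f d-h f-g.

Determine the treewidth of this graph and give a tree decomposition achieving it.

Treewidth 2.
Bags: B1 = {c, e, h}  B2 = {d, e, h}  B3 = {d, e, f}  B4 = {e, f, g}  B5 = {a, e, g}  B6 = {a, b, e}
Tree: B1–B2, B2–B3, B3–B4, B4–B5, B5–B6

The largest bag has 3 vertices, giving width 2; this decomposition certifies tw(G) ≤ 2. Since e–c–h–d–f–g–a–b–e is a cycle in G, G is not acyclic. Forests are exactly the graphs of treewidth ≤ 1, so tw(G) ≥ 2. The upper and lower bounds meet at 2, so that is the treewidth.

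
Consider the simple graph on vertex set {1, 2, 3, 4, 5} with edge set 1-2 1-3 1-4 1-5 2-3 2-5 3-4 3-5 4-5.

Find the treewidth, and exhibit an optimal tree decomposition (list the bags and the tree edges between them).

Treewidth 3.
One such decomposition:
Bags: B1 = {1, 2, 3, 5}  B2 = {1, 3, 4, 5}
Tree: B1–B2

Each bag holds 4 vertices, so the decomposition has width 3, which upper-bounds the treewidth. Conversely, {1, 2, 3, 5} is a clique of size 4, and the vertices of any clique must share a bag in every tree decomposition; so some bag has ≥ 4 vertices and tw(G) ≥ 3. Therefore the treewidth is 3.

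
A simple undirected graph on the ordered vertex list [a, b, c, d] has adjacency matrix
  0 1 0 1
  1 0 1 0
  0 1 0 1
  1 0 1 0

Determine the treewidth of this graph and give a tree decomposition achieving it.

Treewidth 2.
One such decomposition:
Bags: B1 = {a, c, d}  B2 = {a, b, c}
Tree: B1–B2

Every bag has size at most 3, so the width is 3 − 1 = 2 and tw(G) ≤ 2. Since a–d–c–b–a is a cycle in G, G is not acyclic. Forests are exactly the graphs of treewidth ≤ 1, so tw(G) ≥ 2. Hence tw(G) = 2 exactly.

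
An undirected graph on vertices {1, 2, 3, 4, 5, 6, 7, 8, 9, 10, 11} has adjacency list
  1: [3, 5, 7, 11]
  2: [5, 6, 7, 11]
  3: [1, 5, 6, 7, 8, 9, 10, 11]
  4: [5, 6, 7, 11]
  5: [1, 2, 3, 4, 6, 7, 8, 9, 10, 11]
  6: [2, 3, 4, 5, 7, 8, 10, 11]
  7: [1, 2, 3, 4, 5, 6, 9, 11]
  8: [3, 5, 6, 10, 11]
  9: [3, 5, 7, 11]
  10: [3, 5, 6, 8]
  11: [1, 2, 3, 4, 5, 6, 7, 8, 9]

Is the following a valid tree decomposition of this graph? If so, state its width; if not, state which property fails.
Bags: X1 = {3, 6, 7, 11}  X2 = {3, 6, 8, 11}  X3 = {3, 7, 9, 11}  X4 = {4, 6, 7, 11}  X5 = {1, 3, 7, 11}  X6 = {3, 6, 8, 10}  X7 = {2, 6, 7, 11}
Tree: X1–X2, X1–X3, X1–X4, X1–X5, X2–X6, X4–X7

No — vertex 5 appears in no bag.

A tree decomposition must satisfy three properties: every vertex lies in some bag; for every edge, both endpoints lie together in some bag; and for every vertex, the bags containing it form a connected subtree. Here vertex 5 appears in no bag, so the decomposition is invalid.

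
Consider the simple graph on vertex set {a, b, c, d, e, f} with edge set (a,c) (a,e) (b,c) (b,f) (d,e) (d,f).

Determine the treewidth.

A width-2 tree decomposition is:
Bags: B1 = {d, e, f}  B2 = {b, e, f}  B3 = {b, c, e}  B4 = {a, c, e}
Tree: B1–B2, B2–B3, B3–B4
Every bag has size at most 3, so the width is 3 − 1 = 2 and tw(G) ≤ 2. Since e–d–f–b–c–a–e is a cycle in G, G is not acyclic. Forests are exactly the graphs of treewidth ≤ 1, so tw(G) ≥ 2. The upper and lower bounds meet at 2, so that is the treewidth.

2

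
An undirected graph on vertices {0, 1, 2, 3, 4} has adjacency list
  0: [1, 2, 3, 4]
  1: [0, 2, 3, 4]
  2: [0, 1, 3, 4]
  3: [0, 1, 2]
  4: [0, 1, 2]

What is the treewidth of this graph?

3

A width-3 tree decomposition is:
Bags: B1 = {0, 1, 2, 4}  B2 = {0, 1, 2, 3}
Tree: B1–B2
The largest bag has 4 vertices, giving width 3; this decomposition certifies tw(G) ≤ 3. On the other hand G contains the 4-clique {0, 1, 2, 3}. A clique must lie in a single bag of any decomposition, so no decomposition can have width below 3. The upper and lower bounds meet at 3, so that is the treewidth.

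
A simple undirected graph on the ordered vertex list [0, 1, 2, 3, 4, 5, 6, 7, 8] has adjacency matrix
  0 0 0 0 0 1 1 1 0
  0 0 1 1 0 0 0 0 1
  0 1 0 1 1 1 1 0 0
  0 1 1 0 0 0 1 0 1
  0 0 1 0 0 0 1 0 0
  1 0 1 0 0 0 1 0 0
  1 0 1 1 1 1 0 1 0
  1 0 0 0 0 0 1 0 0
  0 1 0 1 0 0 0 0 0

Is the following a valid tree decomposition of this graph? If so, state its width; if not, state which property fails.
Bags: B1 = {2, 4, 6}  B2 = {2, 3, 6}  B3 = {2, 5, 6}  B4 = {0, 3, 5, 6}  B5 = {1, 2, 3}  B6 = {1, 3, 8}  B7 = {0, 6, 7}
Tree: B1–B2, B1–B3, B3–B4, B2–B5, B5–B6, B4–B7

A tree decomposition must satisfy three properties: every vertex lies in some bag; for every edge, both endpoints lie together in some bag; and for every vertex, the bags containing it form a connected subtree. Here bags containing vertex 3 are not connected in the tree, so the decomposition is invalid.

No — bags containing vertex 3 are not connected in the tree.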